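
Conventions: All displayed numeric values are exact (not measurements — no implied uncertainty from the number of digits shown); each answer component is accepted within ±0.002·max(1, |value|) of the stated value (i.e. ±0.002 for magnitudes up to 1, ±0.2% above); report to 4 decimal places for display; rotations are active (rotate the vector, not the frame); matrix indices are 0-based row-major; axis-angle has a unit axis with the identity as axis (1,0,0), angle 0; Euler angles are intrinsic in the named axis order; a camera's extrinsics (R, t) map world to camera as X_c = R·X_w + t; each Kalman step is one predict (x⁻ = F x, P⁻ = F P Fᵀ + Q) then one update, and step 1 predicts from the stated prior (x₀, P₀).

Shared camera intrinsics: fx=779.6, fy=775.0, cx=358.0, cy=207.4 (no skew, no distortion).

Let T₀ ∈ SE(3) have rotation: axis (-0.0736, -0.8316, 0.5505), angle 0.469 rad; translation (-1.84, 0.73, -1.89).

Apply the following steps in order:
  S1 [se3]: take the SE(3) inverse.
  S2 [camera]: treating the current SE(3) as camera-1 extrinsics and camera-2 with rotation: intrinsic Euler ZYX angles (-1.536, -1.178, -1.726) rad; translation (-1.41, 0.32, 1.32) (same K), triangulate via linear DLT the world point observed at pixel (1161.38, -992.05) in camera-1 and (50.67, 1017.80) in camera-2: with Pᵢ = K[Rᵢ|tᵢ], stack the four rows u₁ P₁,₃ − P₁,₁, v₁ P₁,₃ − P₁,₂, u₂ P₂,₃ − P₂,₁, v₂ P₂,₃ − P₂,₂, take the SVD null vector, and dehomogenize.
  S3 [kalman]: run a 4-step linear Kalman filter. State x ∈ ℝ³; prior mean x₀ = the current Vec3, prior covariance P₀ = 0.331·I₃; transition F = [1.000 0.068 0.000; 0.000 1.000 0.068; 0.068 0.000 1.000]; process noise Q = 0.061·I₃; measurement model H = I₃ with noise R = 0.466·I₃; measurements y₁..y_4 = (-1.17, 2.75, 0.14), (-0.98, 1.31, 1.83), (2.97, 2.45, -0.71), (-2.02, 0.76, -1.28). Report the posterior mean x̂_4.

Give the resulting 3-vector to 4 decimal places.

result = (-0.2507, 1.1645, -0.1438)

after S1 (invert_se3): R=[0.8926 0.2554 0.3715; -0.2422 0.9667 -0.0827; -0.3803 -0.0162 0.9247], t=(2.1581, -1.3077, 1.0599)
after S2 (triangulate): (-0.2479, -1.4447, 0.6094)
after S3 (kf_track): (-0.2507, 1.1645, -0.1438)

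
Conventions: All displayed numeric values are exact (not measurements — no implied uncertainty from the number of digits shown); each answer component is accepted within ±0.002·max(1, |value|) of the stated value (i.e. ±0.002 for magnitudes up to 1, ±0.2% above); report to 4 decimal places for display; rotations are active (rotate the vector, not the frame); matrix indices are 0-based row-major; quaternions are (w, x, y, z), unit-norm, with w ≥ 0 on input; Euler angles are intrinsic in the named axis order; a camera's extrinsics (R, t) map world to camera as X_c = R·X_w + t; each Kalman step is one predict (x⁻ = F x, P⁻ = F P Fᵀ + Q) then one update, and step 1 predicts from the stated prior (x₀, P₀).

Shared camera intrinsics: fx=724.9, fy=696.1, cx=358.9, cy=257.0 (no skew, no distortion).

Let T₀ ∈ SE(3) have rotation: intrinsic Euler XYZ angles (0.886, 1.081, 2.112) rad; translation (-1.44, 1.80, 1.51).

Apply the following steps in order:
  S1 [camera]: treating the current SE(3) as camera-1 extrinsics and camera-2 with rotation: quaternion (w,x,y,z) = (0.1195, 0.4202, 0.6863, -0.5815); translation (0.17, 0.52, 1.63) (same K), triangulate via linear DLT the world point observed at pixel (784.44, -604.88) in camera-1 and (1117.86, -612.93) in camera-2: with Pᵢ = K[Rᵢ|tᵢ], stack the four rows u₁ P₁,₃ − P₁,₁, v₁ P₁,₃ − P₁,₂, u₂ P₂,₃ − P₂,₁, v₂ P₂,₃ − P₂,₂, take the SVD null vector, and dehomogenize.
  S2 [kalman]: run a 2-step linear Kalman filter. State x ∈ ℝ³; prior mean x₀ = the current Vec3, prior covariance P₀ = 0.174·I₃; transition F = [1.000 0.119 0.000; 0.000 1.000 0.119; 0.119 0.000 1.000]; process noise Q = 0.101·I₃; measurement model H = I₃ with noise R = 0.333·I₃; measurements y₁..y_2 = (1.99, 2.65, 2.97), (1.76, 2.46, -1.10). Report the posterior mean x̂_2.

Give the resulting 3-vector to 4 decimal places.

result = (0.7900, 2.3412, 0.8544)

after S1 (triangulate): (-1.9913, 1.1713, 1.7782)
after S2 (kf_track): (0.7900, 2.3412, 0.8544)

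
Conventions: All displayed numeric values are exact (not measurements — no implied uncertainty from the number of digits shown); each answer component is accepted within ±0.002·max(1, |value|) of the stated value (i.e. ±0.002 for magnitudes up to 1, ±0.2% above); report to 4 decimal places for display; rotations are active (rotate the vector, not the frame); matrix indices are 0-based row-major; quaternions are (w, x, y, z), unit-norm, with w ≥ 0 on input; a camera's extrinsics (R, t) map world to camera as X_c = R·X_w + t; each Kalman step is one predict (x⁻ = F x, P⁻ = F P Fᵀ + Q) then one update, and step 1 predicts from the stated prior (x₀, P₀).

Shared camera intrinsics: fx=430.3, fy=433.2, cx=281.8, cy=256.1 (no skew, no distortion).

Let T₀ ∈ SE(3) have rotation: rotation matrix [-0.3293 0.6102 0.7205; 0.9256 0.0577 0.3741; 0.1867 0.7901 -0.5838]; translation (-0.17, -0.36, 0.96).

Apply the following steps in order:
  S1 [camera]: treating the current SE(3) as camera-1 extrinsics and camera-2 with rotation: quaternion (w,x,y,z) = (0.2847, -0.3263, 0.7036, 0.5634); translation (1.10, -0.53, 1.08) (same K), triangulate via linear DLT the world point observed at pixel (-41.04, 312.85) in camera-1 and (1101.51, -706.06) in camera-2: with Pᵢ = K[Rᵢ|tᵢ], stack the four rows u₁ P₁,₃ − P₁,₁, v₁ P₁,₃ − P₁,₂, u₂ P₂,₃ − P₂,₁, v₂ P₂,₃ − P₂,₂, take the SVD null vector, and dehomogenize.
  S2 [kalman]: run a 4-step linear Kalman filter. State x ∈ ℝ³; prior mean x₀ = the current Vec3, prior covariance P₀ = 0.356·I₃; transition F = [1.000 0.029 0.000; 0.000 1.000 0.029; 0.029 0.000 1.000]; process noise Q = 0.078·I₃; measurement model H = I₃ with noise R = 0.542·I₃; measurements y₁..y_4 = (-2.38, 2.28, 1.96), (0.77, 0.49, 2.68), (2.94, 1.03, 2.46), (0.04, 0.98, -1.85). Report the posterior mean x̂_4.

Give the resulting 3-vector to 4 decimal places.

result = (0.6491, 0.9304, 0.6200)

after S1 (triangulate): (0.6975, -0.2669, -0.3440)
after S2 (kf_track): (0.6491, 0.9304, 0.6200)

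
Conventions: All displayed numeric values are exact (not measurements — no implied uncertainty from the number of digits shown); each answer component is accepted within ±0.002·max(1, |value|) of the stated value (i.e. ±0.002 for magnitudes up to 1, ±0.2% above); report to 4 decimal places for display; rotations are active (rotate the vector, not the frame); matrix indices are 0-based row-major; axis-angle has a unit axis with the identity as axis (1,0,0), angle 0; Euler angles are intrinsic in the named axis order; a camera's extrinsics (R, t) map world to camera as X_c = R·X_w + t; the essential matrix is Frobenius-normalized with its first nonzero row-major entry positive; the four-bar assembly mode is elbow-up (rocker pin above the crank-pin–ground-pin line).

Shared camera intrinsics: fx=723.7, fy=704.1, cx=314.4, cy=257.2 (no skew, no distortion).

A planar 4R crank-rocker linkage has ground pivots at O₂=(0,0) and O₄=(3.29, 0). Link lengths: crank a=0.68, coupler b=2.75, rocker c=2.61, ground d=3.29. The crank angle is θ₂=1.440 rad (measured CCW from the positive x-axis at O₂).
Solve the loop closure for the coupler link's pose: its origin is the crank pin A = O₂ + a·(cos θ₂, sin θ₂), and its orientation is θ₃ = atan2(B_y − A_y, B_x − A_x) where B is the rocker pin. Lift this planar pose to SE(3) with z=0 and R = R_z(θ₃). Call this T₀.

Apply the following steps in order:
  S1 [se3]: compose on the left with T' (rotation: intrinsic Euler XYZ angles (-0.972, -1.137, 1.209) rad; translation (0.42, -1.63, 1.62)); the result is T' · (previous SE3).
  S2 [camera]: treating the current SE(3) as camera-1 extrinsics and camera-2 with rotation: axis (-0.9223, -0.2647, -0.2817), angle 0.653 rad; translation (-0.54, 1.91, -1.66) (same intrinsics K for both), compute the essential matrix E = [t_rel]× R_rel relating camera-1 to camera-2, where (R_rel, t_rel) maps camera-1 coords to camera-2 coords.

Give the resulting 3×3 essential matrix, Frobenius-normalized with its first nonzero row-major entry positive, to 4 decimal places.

matrix = [0.3761 -0.4420 -0.0725; -0.2249 0.3345 -0.0247; 0.2627 0.2572 -0.5997]

source (fourbar_fk): coupler pose = R=[0.7818 -0.6235 0.0000; 0.6235 0.7818 0.0000; 0.0000 0.0000 1.0000], t=(0.0887, 0.6742, 0.0000)
after S1 (compose_se3): R=[-0.1288 -0.4001 -0.9074; 0.3069 -0.8862 0.3472; -0.9430 -0.2337 0.2369], t=(0.1682, -1.8978, 1.0479)
after S2 (essential): [0.3761 -0.4420 -0.0725; -0.2249 0.3345 -0.0247; 0.2627 0.2572 -0.5997]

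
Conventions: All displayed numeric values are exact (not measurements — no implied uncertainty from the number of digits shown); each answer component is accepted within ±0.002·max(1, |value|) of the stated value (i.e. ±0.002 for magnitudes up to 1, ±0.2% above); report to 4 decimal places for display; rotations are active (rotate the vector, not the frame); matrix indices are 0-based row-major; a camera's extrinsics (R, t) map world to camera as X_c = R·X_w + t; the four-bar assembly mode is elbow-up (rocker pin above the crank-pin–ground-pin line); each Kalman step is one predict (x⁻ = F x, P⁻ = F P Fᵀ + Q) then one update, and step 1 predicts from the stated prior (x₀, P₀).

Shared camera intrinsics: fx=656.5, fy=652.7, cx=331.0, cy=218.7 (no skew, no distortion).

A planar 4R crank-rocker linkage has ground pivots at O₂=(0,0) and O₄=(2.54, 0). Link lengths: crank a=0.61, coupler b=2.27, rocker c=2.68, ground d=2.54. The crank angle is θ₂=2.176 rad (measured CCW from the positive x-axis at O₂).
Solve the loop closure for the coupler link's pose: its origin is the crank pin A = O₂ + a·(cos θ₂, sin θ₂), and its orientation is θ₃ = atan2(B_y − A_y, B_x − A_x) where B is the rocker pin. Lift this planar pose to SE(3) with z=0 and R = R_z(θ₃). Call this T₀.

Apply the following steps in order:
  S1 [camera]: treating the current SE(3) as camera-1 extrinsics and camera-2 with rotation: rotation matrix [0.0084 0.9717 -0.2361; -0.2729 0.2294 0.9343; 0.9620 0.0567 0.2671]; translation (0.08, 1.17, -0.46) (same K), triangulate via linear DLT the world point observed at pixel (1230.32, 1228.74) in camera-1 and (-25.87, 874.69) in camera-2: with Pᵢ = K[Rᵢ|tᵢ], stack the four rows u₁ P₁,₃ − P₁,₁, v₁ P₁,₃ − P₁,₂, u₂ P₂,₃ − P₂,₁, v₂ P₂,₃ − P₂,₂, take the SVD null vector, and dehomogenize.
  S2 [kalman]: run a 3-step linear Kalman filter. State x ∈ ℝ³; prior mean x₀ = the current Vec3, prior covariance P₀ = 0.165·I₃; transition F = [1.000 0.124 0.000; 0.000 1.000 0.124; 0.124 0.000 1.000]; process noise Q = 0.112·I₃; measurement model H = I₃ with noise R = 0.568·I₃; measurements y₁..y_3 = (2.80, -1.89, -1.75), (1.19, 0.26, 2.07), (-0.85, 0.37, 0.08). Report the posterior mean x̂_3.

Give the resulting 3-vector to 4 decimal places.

source (fourbar_fk): coupler pose = R=[0.6346 -0.7729 0.0000; 0.7729 0.6346 0.0000; 0.0000 0.0000 1.0000], t=(-0.3470, 0.5017, 0.0000)
after S1 (triangulate): (1.7148, -0.6565, 0.9114)
after S2 (kf_track): (0.7271, -0.2330, 0.7643)

result = (0.7271, -0.2330, 0.7643)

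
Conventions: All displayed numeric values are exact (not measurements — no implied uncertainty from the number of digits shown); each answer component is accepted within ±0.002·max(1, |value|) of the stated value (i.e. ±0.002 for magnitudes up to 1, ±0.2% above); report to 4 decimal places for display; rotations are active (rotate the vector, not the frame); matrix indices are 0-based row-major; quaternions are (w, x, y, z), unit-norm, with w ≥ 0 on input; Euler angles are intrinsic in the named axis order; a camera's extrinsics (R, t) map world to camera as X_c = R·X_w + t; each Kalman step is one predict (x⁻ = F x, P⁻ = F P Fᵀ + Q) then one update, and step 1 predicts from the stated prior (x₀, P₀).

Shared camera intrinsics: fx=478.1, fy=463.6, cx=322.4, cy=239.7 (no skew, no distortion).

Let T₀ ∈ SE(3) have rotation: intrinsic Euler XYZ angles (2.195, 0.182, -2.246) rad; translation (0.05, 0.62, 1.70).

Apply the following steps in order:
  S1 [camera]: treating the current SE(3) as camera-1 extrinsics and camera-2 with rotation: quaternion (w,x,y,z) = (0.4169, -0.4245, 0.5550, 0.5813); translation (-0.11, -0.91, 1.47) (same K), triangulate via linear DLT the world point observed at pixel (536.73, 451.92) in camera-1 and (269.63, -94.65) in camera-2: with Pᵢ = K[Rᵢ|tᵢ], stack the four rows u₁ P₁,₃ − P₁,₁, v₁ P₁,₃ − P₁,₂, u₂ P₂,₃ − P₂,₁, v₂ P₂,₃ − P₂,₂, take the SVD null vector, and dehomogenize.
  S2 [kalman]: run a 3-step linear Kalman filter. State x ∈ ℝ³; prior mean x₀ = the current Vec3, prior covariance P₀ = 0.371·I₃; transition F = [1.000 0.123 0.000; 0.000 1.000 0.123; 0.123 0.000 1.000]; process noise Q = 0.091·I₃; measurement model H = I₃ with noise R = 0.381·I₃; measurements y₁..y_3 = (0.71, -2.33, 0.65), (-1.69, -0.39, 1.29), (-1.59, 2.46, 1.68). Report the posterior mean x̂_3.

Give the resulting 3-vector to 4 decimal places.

after S1 (triangulate): (-1.7662, 0.8614, -1.4704)
after S2 (kf_track): (-1.1294, 0.6536, 0.8592)

result = (-1.1294, 0.6536, 0.8592)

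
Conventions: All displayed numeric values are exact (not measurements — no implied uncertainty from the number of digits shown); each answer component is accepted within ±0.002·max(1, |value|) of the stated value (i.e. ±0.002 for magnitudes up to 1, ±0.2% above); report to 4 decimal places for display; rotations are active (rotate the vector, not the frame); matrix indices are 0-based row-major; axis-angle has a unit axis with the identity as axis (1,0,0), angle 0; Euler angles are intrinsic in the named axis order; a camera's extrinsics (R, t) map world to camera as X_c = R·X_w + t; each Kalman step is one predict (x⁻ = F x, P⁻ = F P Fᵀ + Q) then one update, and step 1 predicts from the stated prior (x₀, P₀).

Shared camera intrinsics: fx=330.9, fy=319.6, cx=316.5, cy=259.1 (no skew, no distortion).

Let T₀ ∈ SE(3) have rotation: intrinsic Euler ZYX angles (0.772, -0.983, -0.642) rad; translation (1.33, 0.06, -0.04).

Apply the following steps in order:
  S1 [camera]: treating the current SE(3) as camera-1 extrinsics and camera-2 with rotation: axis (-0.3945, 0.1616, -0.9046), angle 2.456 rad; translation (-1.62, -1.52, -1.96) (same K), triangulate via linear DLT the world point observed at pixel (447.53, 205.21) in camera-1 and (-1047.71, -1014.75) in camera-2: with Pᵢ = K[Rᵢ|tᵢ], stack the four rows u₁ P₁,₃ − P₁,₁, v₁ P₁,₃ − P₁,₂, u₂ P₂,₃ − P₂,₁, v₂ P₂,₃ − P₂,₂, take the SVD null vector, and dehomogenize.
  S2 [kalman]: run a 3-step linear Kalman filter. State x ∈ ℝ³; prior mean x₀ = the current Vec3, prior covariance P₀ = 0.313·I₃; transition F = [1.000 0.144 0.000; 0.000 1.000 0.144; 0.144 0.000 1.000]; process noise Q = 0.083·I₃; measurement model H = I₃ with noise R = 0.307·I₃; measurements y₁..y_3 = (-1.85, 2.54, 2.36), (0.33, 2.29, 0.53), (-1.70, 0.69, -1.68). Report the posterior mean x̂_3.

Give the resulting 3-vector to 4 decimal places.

result = (-0.6828, 1.2254, -0.0088)

after S1 (triangulate): (1.6478, -1.1299, 1.4348)
after S2 (kf_track): (-0.6828, 1.2254, -0.0088)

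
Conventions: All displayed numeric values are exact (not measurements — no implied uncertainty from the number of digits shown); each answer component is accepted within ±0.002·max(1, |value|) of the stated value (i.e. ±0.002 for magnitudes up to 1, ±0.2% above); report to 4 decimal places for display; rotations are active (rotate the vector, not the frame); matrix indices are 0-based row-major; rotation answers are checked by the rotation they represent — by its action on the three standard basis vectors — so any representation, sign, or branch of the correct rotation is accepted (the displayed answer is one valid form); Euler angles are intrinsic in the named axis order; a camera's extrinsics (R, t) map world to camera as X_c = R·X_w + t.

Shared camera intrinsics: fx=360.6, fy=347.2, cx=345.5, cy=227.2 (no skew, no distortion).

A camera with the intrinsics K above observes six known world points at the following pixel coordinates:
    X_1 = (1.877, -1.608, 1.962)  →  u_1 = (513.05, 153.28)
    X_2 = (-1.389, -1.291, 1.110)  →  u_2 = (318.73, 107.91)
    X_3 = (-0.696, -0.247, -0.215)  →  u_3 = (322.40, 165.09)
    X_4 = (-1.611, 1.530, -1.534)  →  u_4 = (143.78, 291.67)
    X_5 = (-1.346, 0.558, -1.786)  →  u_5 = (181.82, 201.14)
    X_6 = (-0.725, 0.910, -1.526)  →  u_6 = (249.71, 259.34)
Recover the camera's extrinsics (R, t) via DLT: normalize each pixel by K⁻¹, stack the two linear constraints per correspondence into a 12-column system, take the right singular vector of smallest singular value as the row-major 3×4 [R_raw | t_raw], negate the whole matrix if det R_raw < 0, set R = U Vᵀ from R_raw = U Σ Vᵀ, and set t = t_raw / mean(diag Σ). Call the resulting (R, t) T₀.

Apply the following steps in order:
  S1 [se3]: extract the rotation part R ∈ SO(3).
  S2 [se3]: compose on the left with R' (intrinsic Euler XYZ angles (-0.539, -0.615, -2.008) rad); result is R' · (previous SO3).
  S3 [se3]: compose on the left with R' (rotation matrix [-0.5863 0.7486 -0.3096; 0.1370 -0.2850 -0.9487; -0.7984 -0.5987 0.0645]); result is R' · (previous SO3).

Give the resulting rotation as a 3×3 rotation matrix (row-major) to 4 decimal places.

source (pnp_recover): camera pose = R=[0.9431 -0.2976 0.1482; 0.3005 0.9538 0.0025; -0.1421 0.0422 0.9890], t=(0.3301, -0.3501, 4.5704)
after S1 (rot_of_se3): [0.9431 -0.2976 0.1482; 0.3005 0.9538 0.0025; -0.1421 0.0422 0.9890]
after S2 (compose_so3): [-0.0218 0.7843 -0.6200; -0.9397 0.1957 0.2806; 0.3414 0.5887 0.7327]
after S3 (compose_so3): [-0.7963 -0.4956 0.3467; -0.0590 -0.5068 -0.8600; 0.6020 -0.7053 0.3743]

rotation (matrix) = ((-0.7963, -0.4956, 0.3467), (-0.0590, -0.5068, -0.8600), (0.6020, -0.7053, 0.3743))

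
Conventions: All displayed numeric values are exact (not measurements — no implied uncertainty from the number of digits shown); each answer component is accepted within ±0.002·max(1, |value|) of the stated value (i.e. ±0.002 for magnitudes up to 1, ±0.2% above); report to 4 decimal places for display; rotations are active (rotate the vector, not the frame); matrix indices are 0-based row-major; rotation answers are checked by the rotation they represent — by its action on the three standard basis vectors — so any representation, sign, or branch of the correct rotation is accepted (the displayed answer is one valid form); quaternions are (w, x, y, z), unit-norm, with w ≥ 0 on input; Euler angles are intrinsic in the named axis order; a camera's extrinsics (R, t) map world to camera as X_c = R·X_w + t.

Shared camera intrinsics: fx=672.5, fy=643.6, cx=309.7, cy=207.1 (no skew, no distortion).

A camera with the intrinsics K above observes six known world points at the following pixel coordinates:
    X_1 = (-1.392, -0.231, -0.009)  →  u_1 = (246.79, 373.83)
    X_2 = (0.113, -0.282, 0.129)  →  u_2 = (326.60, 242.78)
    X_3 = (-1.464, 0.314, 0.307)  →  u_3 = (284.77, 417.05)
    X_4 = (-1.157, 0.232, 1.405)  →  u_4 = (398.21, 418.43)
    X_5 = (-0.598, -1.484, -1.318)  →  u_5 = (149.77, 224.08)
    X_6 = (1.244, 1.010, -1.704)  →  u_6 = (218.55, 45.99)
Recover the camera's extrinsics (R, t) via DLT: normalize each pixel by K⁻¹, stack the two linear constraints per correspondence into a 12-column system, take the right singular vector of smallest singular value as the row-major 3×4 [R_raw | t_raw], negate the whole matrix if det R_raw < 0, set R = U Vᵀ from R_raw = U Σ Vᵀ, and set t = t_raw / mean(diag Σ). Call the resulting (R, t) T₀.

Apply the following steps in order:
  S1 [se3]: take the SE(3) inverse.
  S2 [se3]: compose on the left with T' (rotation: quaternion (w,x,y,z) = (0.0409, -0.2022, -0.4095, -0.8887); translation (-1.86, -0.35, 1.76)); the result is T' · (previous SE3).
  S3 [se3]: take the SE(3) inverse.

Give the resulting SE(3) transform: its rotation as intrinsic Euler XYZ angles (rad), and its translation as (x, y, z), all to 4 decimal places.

rotation (euler_xyz) = (-3.1117, 1.0192, -1.6782), translation = (-1.3510, 2.3146, 7.2032)

source (pnp_recover): camera pose = R=[0.4344 0.2478 0.8660; -0.8980 0.1945 0.3948; -0.0706 -0.9491 0.3070], t=(0.0700, 0.4600, 6.0983)
after S1 (invert_se3): R=[0.4344 -0.8980 -0.0706; 0.2478 0.1945 -0.9491; 0.8660 0.3948 0.3070], t=(0.8130, 5.6810, -2.1145)
after S2 (compose_se3): R=[-0.0562 0.9965 -0.0615; 0.5211 0.0818 0.8496; 0.8517 0.0157 -0.5238], t=(-1.9392, -5.6052, 4.8877)
after S3 (invert_se3): R=[-0.0562 0.5211 0.8517; 0.9965 0.0818 0.0157; -0.0615 0.8496 -0.5238], t=(-1.3510, 2.3146, 7.2032)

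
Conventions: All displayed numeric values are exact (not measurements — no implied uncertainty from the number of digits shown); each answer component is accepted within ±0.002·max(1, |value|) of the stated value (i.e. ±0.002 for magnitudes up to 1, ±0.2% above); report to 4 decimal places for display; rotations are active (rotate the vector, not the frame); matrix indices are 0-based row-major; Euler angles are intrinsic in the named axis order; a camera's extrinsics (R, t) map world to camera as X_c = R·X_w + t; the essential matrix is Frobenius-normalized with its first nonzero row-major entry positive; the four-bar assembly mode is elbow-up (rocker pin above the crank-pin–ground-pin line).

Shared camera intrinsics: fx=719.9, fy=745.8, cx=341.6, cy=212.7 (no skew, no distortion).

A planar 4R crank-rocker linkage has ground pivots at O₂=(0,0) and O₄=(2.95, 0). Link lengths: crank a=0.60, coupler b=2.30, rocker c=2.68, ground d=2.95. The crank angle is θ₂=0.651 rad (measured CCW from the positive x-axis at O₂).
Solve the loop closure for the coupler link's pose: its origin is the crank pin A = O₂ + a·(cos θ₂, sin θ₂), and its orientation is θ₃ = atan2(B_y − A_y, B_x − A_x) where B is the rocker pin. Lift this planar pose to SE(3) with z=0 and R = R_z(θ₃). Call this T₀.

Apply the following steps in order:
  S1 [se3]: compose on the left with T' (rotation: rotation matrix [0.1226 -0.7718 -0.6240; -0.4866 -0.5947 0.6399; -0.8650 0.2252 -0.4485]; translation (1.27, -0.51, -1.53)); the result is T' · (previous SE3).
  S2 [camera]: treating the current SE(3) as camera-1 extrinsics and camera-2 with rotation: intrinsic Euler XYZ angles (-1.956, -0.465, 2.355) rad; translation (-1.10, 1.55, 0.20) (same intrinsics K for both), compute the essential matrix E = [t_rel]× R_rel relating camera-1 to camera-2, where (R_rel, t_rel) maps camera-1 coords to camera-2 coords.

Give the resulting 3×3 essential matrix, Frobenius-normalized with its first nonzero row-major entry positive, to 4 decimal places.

matrix = [0.1228 -0.2544 0.4788; 0.4407 0.1696 0.3421; -0.3176 -0.4636 0.1875]

source (fourbar_fk): coupler pose = R=[0.5093 -0.8606 0.0000; 0.8606 0.5093 0.0000; 0.0000 0.0000 1.0000], t=(0.4773, 0.3636, 0.0000)
after S1 (compose_se3): R=[-0.6017 -0.4986 -0.6240; -0.7596 0.1159 0.6399; -0.2468 0.8591 -0.4485], t=(1.0479, -0.9585, -1.8610)
after S2 (essential): [0.1228 -0.2544 0.4788; 0.4407 0.1696 0.3421; -0.3176 -0.4636 0.1875]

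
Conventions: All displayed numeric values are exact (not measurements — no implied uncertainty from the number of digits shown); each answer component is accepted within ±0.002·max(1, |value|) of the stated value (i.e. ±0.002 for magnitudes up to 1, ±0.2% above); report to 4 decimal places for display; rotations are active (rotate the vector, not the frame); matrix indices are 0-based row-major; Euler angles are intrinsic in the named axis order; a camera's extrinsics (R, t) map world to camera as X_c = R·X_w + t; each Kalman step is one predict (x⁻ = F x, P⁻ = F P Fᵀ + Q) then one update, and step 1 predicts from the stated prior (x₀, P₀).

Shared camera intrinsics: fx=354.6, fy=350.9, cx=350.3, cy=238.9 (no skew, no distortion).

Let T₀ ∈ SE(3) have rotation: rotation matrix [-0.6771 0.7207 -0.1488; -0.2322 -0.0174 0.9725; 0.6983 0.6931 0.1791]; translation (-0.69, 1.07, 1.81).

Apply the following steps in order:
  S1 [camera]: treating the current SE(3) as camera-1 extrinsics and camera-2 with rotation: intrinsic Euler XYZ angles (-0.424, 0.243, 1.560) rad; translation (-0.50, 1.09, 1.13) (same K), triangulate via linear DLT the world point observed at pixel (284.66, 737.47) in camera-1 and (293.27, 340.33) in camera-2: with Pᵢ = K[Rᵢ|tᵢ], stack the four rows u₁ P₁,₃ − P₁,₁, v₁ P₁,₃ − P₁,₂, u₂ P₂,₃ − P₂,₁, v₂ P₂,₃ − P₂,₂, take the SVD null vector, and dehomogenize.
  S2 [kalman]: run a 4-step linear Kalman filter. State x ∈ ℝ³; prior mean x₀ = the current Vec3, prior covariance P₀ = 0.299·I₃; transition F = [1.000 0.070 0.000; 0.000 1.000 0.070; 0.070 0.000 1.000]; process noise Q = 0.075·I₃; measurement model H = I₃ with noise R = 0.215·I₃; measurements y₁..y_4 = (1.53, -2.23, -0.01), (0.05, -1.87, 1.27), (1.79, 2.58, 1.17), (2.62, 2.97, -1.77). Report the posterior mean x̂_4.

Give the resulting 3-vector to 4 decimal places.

result = (1.7274, 1.5532, -0.1247)

after S1 (triangulate): (-0.8286, -0.0299, 0.6368)
after S2 (kf_track): (1.7274, 1.5532, -0.1247)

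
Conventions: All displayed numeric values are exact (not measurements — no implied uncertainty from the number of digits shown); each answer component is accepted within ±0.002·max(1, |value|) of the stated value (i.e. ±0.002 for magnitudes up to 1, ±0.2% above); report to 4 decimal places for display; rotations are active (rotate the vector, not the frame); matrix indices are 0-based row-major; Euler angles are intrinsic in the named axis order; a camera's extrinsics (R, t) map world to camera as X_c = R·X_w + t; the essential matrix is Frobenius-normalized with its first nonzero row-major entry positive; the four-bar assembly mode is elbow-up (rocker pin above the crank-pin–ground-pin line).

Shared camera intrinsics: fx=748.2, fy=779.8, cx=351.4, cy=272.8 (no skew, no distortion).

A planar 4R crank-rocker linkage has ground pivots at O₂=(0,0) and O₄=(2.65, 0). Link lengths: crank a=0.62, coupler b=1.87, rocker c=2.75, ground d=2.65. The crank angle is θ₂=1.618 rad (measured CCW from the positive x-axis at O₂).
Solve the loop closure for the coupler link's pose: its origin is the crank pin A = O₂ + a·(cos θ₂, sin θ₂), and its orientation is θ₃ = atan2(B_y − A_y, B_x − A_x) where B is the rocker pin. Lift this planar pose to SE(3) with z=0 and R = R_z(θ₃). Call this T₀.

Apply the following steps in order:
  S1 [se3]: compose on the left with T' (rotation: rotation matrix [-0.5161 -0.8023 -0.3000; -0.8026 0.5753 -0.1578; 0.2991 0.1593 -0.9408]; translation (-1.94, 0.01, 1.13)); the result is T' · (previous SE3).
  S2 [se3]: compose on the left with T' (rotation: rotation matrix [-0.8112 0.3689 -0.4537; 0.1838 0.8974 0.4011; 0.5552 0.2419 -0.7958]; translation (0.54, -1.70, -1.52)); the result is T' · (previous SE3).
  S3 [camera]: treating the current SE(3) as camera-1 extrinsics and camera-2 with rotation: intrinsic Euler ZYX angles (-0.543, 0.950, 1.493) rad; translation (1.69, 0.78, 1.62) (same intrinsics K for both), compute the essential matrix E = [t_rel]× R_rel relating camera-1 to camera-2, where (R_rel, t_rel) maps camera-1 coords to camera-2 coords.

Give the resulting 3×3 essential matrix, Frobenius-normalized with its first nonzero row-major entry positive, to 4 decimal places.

matrix = [0.5659 -0.0732 0.4096; 0.2713 0.5473 -0.3114; -0.1366 -0.1302 0.0301]

source (fourbar_fk): coupler pose = R=[0.5430 -0.8397 0.0000; 0.8397 0.5430 0.0000; 0.0000 0.0000 1.0000], t=(-0.0293, 0.6193, 0.0000)
after S1 (compose_se3): R=[-0.9539 -0.0023 -0.3000; 0.0473 0.9863 -0.1578; 0.2962 -0.1647 -0.9408], t=(-2.4218, 0.3898, 1.2199)
after S2 (compose_se3): R=[0.6569 0.4405 0.6120; -0.0141 0.8187 -0.5741; -0.7539 0.3684 0.5440], t=(2.0948, -1.3061, -3.7409)
after S3 (essential): [0.5659 -0.0732 0.4096; 0.2713 0.5473 -0.3114; -0.1366 -0.1302 0.0301]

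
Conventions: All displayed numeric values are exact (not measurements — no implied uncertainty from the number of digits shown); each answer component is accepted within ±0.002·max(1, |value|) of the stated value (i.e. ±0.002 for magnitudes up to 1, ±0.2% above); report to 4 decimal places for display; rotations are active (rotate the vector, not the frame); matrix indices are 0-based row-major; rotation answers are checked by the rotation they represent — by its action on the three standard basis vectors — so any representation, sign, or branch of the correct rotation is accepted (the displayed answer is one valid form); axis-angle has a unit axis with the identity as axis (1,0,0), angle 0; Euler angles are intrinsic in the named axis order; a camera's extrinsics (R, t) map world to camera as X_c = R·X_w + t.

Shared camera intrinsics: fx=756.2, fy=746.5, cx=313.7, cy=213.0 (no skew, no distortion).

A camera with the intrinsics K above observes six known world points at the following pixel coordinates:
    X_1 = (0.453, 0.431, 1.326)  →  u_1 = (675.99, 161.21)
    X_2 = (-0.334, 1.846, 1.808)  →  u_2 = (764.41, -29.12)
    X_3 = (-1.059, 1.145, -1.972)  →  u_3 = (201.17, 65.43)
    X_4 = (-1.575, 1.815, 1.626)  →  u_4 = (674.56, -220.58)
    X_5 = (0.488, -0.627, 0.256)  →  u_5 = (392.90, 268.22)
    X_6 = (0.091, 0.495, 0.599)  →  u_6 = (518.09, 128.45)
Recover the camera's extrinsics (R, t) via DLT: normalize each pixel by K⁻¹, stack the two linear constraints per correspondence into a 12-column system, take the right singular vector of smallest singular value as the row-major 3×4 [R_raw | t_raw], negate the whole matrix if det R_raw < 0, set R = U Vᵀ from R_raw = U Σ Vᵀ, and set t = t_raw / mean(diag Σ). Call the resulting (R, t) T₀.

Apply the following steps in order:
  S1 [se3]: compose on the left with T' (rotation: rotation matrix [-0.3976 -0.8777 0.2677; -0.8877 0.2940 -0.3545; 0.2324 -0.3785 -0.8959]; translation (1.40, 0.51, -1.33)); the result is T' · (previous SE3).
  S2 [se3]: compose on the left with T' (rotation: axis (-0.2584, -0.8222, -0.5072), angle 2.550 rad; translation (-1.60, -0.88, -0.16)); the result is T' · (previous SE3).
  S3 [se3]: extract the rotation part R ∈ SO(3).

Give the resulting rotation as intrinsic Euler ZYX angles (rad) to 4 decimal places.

rotation (euler_zyx) = (-0.5446, 0.5648, -2.9192)

source (pnp_recover): camera pose = R=[0.3076 0.5402 0.7833; 0.9478 -0.2468 -0.2020; 0.0841 0.8045 -0.5879], t=(0.3500, -0.3100, 4.0702)
after S1 (compose_se3): R=[-0.9316 0.2172 -0.2915; -0.0243 -0.8372 -0.5463; -0.3627 -0.5019 0.7853], t=(2.6224, -1.3346, -4.7779)
after S2 (compose_se3): R=[0.7225 -0.6063 -0.3323; -0.4376 -0.7731 0.4592; -0.5353 -0.1863 -0.8239], t=(-3.3081, -5.4801, 2.5618)
after S3 (rot_of_se3): [0.7225 -0.6063 -0.3323; -0.4376 -0.7731 0.4592; -0.5353 -0.1863 -0.8239]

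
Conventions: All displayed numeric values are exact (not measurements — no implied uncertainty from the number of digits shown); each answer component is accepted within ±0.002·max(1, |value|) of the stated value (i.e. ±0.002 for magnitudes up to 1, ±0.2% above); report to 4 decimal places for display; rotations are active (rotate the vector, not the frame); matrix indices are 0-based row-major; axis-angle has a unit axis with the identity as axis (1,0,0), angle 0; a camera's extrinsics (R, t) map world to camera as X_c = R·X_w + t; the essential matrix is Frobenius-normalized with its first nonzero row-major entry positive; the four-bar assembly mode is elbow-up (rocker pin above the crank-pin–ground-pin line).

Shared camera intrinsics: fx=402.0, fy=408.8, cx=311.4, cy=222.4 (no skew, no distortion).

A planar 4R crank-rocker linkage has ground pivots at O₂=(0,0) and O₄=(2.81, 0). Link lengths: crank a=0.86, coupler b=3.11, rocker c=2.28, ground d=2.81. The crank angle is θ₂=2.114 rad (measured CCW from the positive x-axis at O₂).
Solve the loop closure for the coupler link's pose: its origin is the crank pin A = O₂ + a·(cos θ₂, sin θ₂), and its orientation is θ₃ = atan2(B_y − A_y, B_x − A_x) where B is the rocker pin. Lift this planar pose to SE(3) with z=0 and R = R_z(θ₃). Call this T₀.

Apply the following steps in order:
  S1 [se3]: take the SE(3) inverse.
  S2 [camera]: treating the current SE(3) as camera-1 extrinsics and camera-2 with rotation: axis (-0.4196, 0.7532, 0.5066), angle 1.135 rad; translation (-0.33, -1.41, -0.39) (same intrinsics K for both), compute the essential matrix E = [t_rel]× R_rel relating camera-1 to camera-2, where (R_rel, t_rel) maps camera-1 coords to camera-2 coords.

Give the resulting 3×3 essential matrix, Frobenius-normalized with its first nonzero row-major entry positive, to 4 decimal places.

matrix = [0.4237 -0.0790 -0.2316; -0.4118 0.1845 0.2499; -0.2322 -0.6629 -0.0360]

source (fourbar_fk): coupler pose = R=[0.8789 -0.4770 0.0000; 0.4770 0.8789 0.0000; 0.0000 0.0000 1.0000], t=(-0.4445, 0.7362, 0.0000)
after S1 (invert_se3): R=[0.8789 0.4770 0.0000; -0.4770 0.8789 0.0000; 0.0000 0.0000 1.0000], t=(0.0395, -0.8591, 0.0000)
after S2 (essential): [0.4237 -0.0790 -0.2316; -0.4118 0.1845 0.2499; -0.2322 -0.6629 -0.0360]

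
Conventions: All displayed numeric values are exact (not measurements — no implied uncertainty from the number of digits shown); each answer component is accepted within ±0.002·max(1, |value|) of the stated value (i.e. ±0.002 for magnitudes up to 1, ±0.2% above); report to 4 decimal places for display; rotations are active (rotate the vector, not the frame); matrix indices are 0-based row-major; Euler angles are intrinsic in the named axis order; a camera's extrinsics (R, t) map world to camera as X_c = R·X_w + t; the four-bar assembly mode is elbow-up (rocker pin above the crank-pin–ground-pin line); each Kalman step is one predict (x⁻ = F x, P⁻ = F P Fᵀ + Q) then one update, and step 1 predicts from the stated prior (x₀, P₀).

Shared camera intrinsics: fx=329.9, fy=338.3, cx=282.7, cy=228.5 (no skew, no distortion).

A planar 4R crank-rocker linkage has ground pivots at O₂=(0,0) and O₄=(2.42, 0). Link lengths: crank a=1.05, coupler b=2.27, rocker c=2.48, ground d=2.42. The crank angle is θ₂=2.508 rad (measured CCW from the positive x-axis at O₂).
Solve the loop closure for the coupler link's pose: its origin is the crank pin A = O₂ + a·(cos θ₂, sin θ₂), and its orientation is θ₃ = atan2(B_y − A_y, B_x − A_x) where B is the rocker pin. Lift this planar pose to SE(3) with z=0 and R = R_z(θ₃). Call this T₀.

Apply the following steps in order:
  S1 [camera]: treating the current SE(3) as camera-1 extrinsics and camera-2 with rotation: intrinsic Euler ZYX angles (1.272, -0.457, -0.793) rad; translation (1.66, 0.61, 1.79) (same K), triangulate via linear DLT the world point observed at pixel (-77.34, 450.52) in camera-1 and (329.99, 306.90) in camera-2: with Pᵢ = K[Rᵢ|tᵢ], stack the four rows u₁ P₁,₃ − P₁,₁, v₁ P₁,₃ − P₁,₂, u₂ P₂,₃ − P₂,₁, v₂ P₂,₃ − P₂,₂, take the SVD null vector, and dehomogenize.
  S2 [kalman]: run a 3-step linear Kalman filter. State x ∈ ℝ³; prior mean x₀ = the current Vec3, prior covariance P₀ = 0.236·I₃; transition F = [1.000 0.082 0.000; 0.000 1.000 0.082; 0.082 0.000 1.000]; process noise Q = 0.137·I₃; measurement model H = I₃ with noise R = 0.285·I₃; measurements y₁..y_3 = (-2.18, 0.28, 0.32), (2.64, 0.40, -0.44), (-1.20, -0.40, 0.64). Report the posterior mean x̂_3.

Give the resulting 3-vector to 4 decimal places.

source (fourbar_fk): coupler pose = R=[0.7939 -0.6080 0.0000; 0.6080 0.7939 0.0000; 0.0000 0.0000 1.0000], t=(-0.8462, 0.6216, 0.0000)
after S1 (triangulate): (-0.3018, 0.5015, 1.2743)
after S2 (kf_track): (-0.2408, 0.0162, 0.3653)

result = (-0.2408, 0.0162, 0.3653)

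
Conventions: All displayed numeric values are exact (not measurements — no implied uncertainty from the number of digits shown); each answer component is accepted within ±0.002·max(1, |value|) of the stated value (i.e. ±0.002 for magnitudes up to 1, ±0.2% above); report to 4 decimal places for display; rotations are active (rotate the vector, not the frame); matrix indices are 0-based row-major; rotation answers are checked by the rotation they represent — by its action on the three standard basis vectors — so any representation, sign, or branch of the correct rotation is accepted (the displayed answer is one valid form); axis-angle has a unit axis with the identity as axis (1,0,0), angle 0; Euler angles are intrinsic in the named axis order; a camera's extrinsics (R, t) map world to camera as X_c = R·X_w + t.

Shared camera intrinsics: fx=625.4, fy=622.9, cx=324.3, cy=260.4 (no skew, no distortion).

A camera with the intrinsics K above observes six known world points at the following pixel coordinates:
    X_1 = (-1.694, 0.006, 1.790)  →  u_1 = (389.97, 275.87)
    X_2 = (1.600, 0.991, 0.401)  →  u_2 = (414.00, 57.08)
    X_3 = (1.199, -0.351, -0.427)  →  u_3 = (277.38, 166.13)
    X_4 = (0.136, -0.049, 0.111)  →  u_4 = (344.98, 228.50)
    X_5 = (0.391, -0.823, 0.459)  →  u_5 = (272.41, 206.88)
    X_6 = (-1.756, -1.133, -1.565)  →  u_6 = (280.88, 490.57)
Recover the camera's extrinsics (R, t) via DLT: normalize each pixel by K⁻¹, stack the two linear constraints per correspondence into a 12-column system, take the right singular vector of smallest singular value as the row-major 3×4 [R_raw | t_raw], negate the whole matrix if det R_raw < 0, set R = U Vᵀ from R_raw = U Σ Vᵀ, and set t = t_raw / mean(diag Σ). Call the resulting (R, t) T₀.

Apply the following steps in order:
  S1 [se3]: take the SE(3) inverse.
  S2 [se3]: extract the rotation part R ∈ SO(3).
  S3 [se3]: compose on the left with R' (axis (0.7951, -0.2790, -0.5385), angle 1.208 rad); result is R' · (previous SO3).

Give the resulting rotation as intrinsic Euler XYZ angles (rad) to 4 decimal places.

rotation (euler_xyz) = (0.8369, -1.1587, 1.3591)

source (pnp_recover): camera pose = R=[-0.2799 0.9561 0.0873; -0.8129 -0.1876 -0.5513; -0.5107 -0.2253 0.8297], t=(0.2899, -0.1700, 6.4588)
after S1 (invert_se3): R=[-0.2799 -0.8129 -0.5107; 0.9561 -0.1876 -0.2253; 0.0873 -0.5513 0.8297], t=(3.2414, 1.1459, -5.4781)
after S2 (rot_of_se3): [-0.2799 -0.8129 -0.5107; 0.9561 -0.1876 -0.2253; 0.0873 -0.5513 0.8297]
after S3 (compose_so3): [0.0842 -0.3916 -0.9163; 0.5118 0.8060 -0.2974; 0.8550 -0.4439 0.2682]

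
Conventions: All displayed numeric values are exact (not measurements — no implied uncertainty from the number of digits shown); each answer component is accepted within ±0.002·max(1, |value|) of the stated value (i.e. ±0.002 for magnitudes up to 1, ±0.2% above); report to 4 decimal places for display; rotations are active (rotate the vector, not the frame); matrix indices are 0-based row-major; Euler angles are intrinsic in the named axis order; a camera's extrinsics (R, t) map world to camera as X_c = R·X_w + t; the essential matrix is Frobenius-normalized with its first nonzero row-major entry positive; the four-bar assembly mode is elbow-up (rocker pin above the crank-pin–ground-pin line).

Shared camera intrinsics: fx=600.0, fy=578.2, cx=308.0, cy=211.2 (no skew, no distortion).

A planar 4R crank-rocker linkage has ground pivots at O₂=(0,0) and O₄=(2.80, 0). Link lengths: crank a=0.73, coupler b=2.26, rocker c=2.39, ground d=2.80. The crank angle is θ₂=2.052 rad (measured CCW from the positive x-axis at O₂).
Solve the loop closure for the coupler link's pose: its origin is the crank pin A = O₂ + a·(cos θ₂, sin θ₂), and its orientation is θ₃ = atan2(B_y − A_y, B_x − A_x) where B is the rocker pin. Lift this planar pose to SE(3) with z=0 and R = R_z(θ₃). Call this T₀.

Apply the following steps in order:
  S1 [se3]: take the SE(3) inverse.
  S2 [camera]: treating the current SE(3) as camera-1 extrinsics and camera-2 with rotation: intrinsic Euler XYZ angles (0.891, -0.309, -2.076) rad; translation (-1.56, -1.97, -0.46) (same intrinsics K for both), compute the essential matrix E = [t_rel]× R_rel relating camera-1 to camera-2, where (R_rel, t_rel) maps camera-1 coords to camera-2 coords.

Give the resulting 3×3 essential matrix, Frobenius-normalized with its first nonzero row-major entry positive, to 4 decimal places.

matrix = [0.4185 -0.2048 -0.4636; -0.2071 -0.0190 0.1868; 0.2520 0.6529 -0.0043]

source (fourbar_fk): coupler pose = R=[0.8038 -0.5949 0.0000; 0.5949 0.8038 0.0000; 0.0000 0.0000 1.0000], t=(-0.3379, 0.6471, 0.0000)
after S1 (invert_se3): R=[0.8038 0.5949 0.0000; -0.5949 0.8038 0.0000; 0.0000 0.0000 1.0000], t=(-0.1134, -0.7211, 0.0000)
after S2 (essential): [0.4185 -0.2048 -0.4636; -0.2071 -0.0190 0.1868; 0.2520 0.6529 -0.0043]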